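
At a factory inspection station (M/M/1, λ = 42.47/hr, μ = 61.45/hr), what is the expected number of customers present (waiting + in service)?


ρ = λ/μ = 42.47/61.45 = 0.6911
L = ρ/(1−ρ) = 0.6911/(1 − 0.6911) = 0.6911/0.3089 = 2.2376

Final: 2.2376


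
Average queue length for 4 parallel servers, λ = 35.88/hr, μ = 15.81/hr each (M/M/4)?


a = λ/μ = 2.2694; ρ = a/4 = 0.5674
P₀ = 0.096642
Lq = P₀·a^c·ρ / (c!·(1−ρ)²) = 0.096642·26.52664·0.5674/(24·0.18718)
= 0.32378

Final: 0.32378


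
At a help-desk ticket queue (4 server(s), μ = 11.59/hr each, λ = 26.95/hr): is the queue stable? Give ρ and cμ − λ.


Total capacity cμ = 4·11.59 = 46.36/hr
ρ = λ/(cμ) = 26.95/46.36 = 0.5813
Stable ⇔ ρ < 1: YES
Spare capacity = cμ − λ = 46.36 − 26.95 = 19.41/hr

Final: ρ = 0.5813; stable; margin = 19.41/hr


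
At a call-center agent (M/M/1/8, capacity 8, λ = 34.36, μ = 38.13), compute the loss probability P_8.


ρ = λ/μ = 34.36/38.13 = 0.9011
P_K = (1−ρ)ρ^K/(1−ρ^(K+1)) = (0.09887·0.434801)/(1 − 0.391811)
= 0.042990/0.608189 = 0.070685

Final: 0.070685


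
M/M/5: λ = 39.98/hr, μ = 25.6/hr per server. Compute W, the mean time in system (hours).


a = 1.5617; ρ = 0.3123; P₀ = 0.209360
Lq = P₀·a^c·ρ/(c!(1−ρ)²) = 0.01071
Wq = Lq/λ = 0.01071/39.98 = 0.0002678 hr
W = Wq + 1/μ = 0.0002678 + 0.03906 = 0.03933 hr

Final: 0.03933 hr


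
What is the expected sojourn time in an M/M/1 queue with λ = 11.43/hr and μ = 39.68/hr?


W = 1/(μ−λ) = 1/(39.68 − 11.43) = 1/28.25 = 0.03540 hr

Final: 0.03540 hr


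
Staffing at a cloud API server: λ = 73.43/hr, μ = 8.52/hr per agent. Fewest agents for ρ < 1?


Stability requires cμ > λ ⇔ c > λ/μ.
λ/μ = 73.43/8.52 = 8.6185
Minimum integer c = ⌊8.6185⌋ + 1 = 9
Check: 9·8.52 = 76.68 > 73.43, while 8·8.52 = 68.16 ≤ 73.43

Final: 9 servers


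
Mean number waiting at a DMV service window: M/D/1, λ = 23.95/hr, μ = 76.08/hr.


ρ = 23.95/76.08 = 0.3148
M/D/1: Lq = ρ²/(2(1−ρ)) = 0.09910/(2·0.6852) = 0.07231

Final: 0.07231


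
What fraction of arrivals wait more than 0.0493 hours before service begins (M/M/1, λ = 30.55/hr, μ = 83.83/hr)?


ρ = 30.55/83.83 = 0.3644
P(Wq > t) = ρ·e^{−(μ−λ)t} = 0.3644·e^{−2.6267}
= 0.3644·0.072316 = 0.026354

Final: 0.026354


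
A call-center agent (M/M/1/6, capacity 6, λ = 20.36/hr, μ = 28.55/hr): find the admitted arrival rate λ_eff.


ρ = 0.7131; P_K = (1−ρ)ρ^6/(1−ρ^7) = 0.041637
λ_eff = λ(1 − P_K) = 20.36·(1 − 0.041637) = 20.36·0.958363 = 19.5123 /hr

Final: 19.5123 /hr


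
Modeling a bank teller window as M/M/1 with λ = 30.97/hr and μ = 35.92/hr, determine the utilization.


ρ = λ/μ = 30.97/35.92 = 0.8622

Final: 0.8622


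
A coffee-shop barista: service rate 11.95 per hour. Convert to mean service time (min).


Mean service time = 1/μ = 1/11.95 hour = 0.08368 hour
In minutes: 0.08368 × 60 = 5.0209 min

Final: 5.0209 min


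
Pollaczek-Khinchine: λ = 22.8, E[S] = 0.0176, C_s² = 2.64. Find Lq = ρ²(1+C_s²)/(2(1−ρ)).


ρ = λ·E[S] = 22.8·0.0176 = 0.4013
Lq = ρ²(1+C_s²)/(2(1−ρ)) = 0.1610·(1+2.64)/(2·0.5987)
= 0.1610·3.6400/1.1974 = 0.48949

Final: 0.48949


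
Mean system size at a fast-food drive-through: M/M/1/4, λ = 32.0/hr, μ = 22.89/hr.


ρ = 32.0/22.89 = 1.3980
L = ρ[1 − (K+1)ρ^K + Kρ^(K+1)] / [(1−ρ)(1−ρ^(K+1))]
Numerator: 1.3980·(1 − 5·3.819590 + 4·5.339750) = 4.558917
Denominator: (-0.3980)·(-4.339750) = 1.727179
L = 4.558917/1.727179 = 2.6395

Final: 2.6395


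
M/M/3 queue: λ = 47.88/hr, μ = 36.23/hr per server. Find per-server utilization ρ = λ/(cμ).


ρ = λ/(cμ) = 47.88/(3·36.23) = 47.88/108.69 = 0.4405

Final: 0.4405


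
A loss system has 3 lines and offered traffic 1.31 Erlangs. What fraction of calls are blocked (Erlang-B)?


B(c,a) = (a^c/c!) / Σ_{k=0}^{c} a^k/k!
a^3/3! = 0.374682
Σ terms (k=0..3): 1.00000 + 1.31000 + 0.85805 + 0.37468 = 3.542732
B = 0.374682/3.542732 = 0.105761

Final: 0.105761


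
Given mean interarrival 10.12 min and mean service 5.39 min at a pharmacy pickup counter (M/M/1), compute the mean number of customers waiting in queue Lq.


λ = 60/10.12 = 5.9289 /hr
μ = 60/5.39 = 11.1317 /hr
ρ = λ/μ = 5.9289/11.1317 = 0.5326
Lq = ρ²/(1−ρ) = 0.2837/0.4674 = 0.6069

Final: 0.6069


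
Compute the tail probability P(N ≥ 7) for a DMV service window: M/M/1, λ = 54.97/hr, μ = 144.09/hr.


ρ = 54.97/144.09 = 0.3815
P(N ≥ n) = ρ^n = 0.3815^7 = 0.001176

Final: 0.001176


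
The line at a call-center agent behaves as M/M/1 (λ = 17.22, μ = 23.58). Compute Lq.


ρ = 17.22/23.58 = 0.7303
Lq = ρ²/(1−ρ) = 0.5333/0.2697 = 1.9773

Final: 1.9773


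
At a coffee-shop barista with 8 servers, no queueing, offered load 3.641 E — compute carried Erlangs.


B(8,3.641) = 0.020344 (Erlang-B)
Carried load = a(1 − B) = 3.641·(1 − 0.020344) = 3.641·0.979656 = 3.5669 E

Final: 3.5669 Erlangs


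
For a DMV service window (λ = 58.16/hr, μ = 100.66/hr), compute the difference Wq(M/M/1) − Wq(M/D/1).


ρ = 58.16/100.66 = 0.5778
Wq(M/M/1) = ρ/(μ−λ) = 0.5778/42.50 = 0.01359 hr
Wq(M/D/1) = ρ/(2(μ−λ)) = 0.006797 hr
Savings = 0.01359 − 0.006797 = 0.006797 hr

Final: 0.006797 hr


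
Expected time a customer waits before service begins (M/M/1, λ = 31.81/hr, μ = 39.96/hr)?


ρ = 31.81/39.96 = 0.7960
Wq = ρ/(μ−λ) = 0.7960/(39.96 − 31.81) = 0.7960/8.15 = 0.09767 hr

Final: 0.09767 hr


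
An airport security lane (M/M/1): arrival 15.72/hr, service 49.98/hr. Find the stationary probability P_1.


ρ = 15.72/49.98 = 0.3145
P_n = (1−ρ)·ρ^n = (1 − 0.3145)·0.3145^1 = 0.6855·0.314526 = 0.215599

Final: 0.215599


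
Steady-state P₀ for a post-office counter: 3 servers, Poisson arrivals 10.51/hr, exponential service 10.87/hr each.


a = λ/μ = 10.51/10.87 = 0.9669; ρ = a/c = 0.3223
Σ_{k=0}^{2} a^k/k! (terms k=0..2) = 1.00000 + 0.96688 + 0.46743 = 2.43431
Tail: a^3/(3!(1−ρ)) = 0.90390/(6·0.6777) = 0.22229
P₀ = 1/(2.43431 + 0.22229) = 1/2.65660 = 0.376420

Final: 0.376420


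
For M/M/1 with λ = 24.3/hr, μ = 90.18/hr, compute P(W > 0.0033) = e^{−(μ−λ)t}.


W ~ Exponential(μ−λ) for M/M/1.
μ − λ = 90.18 − 24.3 = 65.8800
P(W > t) = e^{−(μ−λ)t} = e^{−0.2174} = 0.804605

Final: 0.804605


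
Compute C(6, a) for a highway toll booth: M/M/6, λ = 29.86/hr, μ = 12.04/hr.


a = λ/μ = 2.4801; ρ = a/6 = 0.4133
P₀ = 0.083286 (from M/M/c formula)
C(c,a) = [a^c/(c!(1−ρ))]·P₀ = [232.69117/(720·0.5867)]·0.083286
= 0.55089·0.083286 = 0.045881

Final: 0.045881


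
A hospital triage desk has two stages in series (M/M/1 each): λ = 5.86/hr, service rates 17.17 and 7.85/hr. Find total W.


Each node sees arrival rate λ = 5.86/hr (tandem ⇒ throughput preserved).
W₁ = 1/(μ₁−λ) = 1/(17.17−5.86) = 0.08842 hr
W₂ = 1/(μ₂−λ) = 1/(7.85−5.86) = 0.50251 hr
W_total = W₁ + W₂ = 0.08842 + 0.50251 = 0.59093 hr

Final: 0.59093 hr


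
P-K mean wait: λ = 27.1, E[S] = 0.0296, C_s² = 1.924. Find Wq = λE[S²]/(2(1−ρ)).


ρ = λ·E[S] = 27.1·0.0296 = 0.8022
E[S²] = E[S]²(1+C_s²) = 0.0296²·(1+1.924) = 0.002562
Wq = λ·E[S²]/(2(1−ρ)) = 27.1·0.002562/(2·0.1978) = 0.17546 hr

Final: 0.17546 hr


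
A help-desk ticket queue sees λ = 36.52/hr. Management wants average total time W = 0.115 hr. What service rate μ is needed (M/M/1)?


W = 1/(μ−λ) ⇒ μ − λ = 1/W = 1/0.115 = 8.6957
μ = λ + 1/W = 36.52 + 8.6957 = 45.2157 per hr

Final: 45.2157 /hr


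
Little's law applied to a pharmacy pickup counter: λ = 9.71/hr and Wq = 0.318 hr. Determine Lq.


Lq = λWq = 9.71·0.318 = 3.0878

Final: 3.0878


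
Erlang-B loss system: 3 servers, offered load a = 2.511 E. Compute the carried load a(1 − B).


B(3,2.511) = 0.283662 (Erlang-B)
Carried load = a(1 − B) = 2.511·(1 − 0.283662) = 2.511·0.716338 = 1.7987 E

Final: 1.7987 Erlangs


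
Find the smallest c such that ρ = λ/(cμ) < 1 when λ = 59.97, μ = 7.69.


Stability requires cμ > λ ⇔ c > λ/μ.
λ/μ = 59.97/7.69 = 7.7984
Minimum integer c = ⌊7.7984⌋ + 1 = 8
Check: 8·7.69 = 61.52 > 59.97, while 7·7.69 = 53.83 ≤ 59.97

Final: 8 servers


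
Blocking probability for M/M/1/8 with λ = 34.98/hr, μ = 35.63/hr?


ρ = λ/μ = 34.98/35.63 = 0.9818
P_K = (1−ρ)ρ^K/(1−ρ^(K+1)) = (0.01824·0.863042)/(1 − 0.847297)
= 0.015745/0.152703 = 0.103106

Final: 0.103106


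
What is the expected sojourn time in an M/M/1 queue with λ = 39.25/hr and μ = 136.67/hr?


W = 1/(μ−λ) = 1/(136.67 − 39.25) = 1/97.42 = 0.01026 hr

Final: 0.01026 hr


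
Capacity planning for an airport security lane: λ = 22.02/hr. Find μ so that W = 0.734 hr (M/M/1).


W = 1/(μ−λ) ⇒ μ − λ = 1/W = 1/0.734 = 1.3624
μ = λ + 1/W = 22.02 + 1.3624 = 23.3824 per hr

Final: 23.3824 /hr


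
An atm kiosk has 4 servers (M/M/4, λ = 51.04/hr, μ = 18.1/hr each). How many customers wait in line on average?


a = λ/μ = 2.8199; ρ = a/4 = 0.7050
P₀ = 0.048869
Lq = P₀·a^c·ρ / (c!·(1−ρ)²) = 0.048869·63.23075·0.7050/(24·0.08704)
= 1.04278

Final: 1.04278


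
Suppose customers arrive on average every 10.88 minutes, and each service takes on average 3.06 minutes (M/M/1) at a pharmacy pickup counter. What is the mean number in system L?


λ = 60/10.88 = 5.5147 /hr
μ = 60/3.06 = 19.6078 /hr
ρ = λ/μ = 5.5147/19.6078 = 0.2812
L = ρ/(1−ρ) = 0.2812/0.7188 = 0.3913

Final: 0.3913


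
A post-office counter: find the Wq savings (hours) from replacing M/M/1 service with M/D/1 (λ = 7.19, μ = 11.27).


ρ = 7.19/11.27 = 0.6380
Wq(M/M/1) = ρ/(μ−λ) = 0.6380/4.08 = 0.15637 hr
Wq(M/D/1) = ρ/(2(μ−λ)) = 0.07818 hr
Savings = 0.15637 − 0.07818 = 0.07818 hr

Final: 0.07818 hr


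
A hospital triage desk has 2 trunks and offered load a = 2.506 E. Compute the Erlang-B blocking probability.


B(c,a) = (a^c/c!) / Σ_{k=0}^{c} a^k/k!
a^2/2! = 3.140018
Σ terms (k=0..2): 1.00000 + 2.50600 + 3.14002 = 6.646018
B = 3.140018/6.646018 = 0.472466

Final: 0.472466


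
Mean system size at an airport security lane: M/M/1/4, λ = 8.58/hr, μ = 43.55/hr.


ρ = 8.58/43.55 = 0.1970
L = ρ[1 − (K+1)ρ^K + Kρ^(K+1)] / [(1−ρ)(1−ρ^(K+1))]
Numerator: 0.1970·(1 − 5·0.001507 + 4·0.0002968) = 0.195765
Denominator: (0.8030)·(0.999703) = 0.802747
L = 0.195765/0.802747 = 0.2439

Final: 0.2439


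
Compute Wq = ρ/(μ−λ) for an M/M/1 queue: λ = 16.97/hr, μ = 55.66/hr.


ρ = 16.97/55.66 = 0.3049
Wq = ρ/(μ−λ) = 0.3049/(55.66 − 16.97) = 0.3049/38.69 = 0.007880 hr

Final: 0.007880 hr


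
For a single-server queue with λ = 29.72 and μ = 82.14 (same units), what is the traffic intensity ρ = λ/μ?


ρ = λ/μ = 29.72/82.14 = 0.3618

Final: 0.3618


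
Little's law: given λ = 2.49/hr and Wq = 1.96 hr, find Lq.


Lq = λWq = 2.49·1.96 = 4.8804

Final: 4.8804


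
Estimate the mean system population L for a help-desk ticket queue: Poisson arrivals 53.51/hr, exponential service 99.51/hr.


ρ = λ/μ = 53.51/99.51 = 0.5377
L = ρ/(1−ρ) = 0.5377/(1 − 0.5377) = 0.5377/0.4623 = 1.1633

Final: 1.1633


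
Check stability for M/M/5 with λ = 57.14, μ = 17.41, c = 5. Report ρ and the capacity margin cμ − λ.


Total capacity cμ = 5·17.41 = 87.05/hr
ρ = λ/(cμ) = 57.14/87.05 = 0.6564
Stable ⇔ ρ < 1: YES
Spare capacity = cμ − λ = 87.05 − 57.14 = 29.91/hr

Final: ρ = 0.6564; stable; margin = 29.91/hr


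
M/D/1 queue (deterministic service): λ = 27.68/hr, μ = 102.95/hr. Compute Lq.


ρ = 27.68/102.95 = 0.2689
M/D/1: Lq = ρ²/(2(1−ρ)) = 0.07229/(2·0.7311) = 0.04944

Final: 0.04944


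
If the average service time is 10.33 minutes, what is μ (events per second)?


μ = 1/(service time) in consistent units.
1 second = 0.0166667 min, so μ = 0.0166667/10.33 = 0.001613 per second

Final: 0.001613 /sec


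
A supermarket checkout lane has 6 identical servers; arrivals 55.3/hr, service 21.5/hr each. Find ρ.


ρ = λ/(cμ) = 55.3/(6·21.5) = 55.3/129.00 = 0.4287

Final: 0.4287


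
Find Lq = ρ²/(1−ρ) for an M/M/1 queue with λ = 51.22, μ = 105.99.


ρ = 51.22/105.99 = 0.4833
Lq = ρ²/(1−ρ) = 0.2335/0.5167 = 0.4519

Final: 0.4519


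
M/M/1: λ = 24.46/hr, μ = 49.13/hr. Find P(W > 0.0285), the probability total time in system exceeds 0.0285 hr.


W ~ Exponential(μ−λ) for M/M/1.
μ − λ = 49.13 − 24.46 = 24.6700
P(W > t) = e^{−(μ−λ)t} = e^{−0.7031} = 0.495051

Final: 0.495051


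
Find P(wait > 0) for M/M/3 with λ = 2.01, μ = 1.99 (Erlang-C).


a = λ/μ = 1.0101; ρ = a/3 = 0.3367
P₀ = 0.359833 (from M/M/c formula)
C(c,a) = [a^c/(c!(1−ρ))]·P₀ = [1.03045/(6·0.6633)]·0.359833
= 0.25891·0.359833 = 0.093166

Final: 0.093166


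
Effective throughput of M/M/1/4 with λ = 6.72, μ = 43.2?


ρ = 0.1556; P_K = (1−ρ)ρ^4/(1−ρ^5) = 0.0004945
λ_eff = λ(1 − P_K) = 6.72·(1 − 0.0004945) = 6.72·0.999506 = 6.7167 /hr

Final: 6.7167 /hr


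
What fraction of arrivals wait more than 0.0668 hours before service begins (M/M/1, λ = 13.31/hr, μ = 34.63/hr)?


ρ = 13.31/34.63 = 0.3843
P(Wq > t) = ρ·e^{−(μ−λ)t} = 0.3843·e^{−1.4242}
= 0.3843·0.240707 = 0.092515

Final: 0.092515


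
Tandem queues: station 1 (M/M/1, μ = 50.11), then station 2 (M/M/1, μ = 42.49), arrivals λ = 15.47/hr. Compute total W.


Each node sees arrival rate λ = 15.47/hr (tandem ⇒ throughput preserved).
W₁ = 1/(μ₁−λ) = 1/(50.11−15.47) = 0.02887 hr
W₂ = 1/(μ₂−λ) = 1/(42.49−15.47) = 0.03701 hr
W_total = W₁ + W₂ = 0.02887 + 0.03701 = 0.06588 hr

Final: 0.06588 hr


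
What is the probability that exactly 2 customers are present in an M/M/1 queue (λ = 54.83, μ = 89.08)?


ρ = 54.83/89.08 = 0.6155
P_n = (1−ρ)·ρ^n = (1 − 0.6155)·0.6155^2 = 0.3845·0.378858 = 0.145665

Final: 0.145665


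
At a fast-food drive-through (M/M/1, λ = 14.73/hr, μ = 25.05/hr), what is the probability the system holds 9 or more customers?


ρ = 14.73/25.05 = 0.5880
P(N ≥ n) = ρ^n = 0.5880^9 = 0.008405

Final: 0.008405


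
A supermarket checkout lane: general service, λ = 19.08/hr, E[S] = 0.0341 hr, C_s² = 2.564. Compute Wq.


ρ = λ·E[S] = 19.08·0.0341 = 0.6506
E[S²] = E[S]²(1+C_s²) = 0.0341²·(1+2.564) = 0.004144
Wq = λ·E[S²]/(2(1−ρ)) = 19.08·0.004144/(2·0.3494) = 0.11316 hr

Final: 0.11316 hr


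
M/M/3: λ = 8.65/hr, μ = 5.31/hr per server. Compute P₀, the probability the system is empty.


a = λ/μ = 8.65/5.31 = 1.6290; ρ = a/c = 0.5430
Σ_{k=0}^{2} a^k/k! (terms k=0..2) = 1.00000 + 1.62900 + 1.32682 = 3.95583
Tail: a^3/(3!(1−ρ)) = 4.32280/(6·0.4570) = 1.57651
P₀ = 1/(3.95583 + 1.57651) = 1/5.53234 = 0.180755

Final: 0.180755


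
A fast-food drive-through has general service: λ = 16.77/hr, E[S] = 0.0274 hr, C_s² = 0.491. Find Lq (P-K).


ρ = λ·E[S] = 16.77·0.0274 = 0.4595
Lq = ρ²(1+C_s²)/(2(1−ρ)) = 0.2111·(1+0.491)/(2·0.5405)
= 0.2111·1.4910/1.0810 = 0.29122

Final: 0.29122


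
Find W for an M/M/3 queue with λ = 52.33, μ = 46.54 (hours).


a = 1.1244; ρ = 0.3748; P₀ = 0.318926
Lq = P₀·a^c·ρ/(c!(1−ρ)²) = 0.07246
Wq = Lq/λ = 0.07246/52.33 = 0.001385 hr
W = Wq + 1/μ = 0.001385 + 0.02149 = 0.02287 hr

Final: 0.02287 hr


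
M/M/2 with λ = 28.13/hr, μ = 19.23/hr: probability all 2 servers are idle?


a = λ/μ = 28.13/19.23 = 1.4628; ρ = a/c = 0.7314
Σ_{k=0}^{1} a^k/k! (terms k=0..1) = 1.00000 + 1.46282 = 2.46282
Tail: a^2/(2!(1−ρ)) = 2.13984/(2·0.2686) = 3.98345
P₀ = 1/(2.46282 + 3.98345) = 1/6.44627 = 0.155128

Final: 0.155128


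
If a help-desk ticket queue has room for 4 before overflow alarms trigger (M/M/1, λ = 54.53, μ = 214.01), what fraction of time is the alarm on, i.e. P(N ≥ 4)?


ρ = 54.53/214.01 = 0.2548
P(N ≥ n) = ρ^n = 0.2548^4 = 0.004215

Final: 0.004215


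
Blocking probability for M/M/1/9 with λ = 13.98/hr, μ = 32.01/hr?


ρ = λ/μ = 13.98/32.01 = 0.4367
P_K = (1−ρ)ρ^K/(1−ρ^(K+1)) = (0.5633·0.0005781)/(1 − 0.0002525)
= 0.0003256/0.999748 = 0.0003257

Final: 0.0003257


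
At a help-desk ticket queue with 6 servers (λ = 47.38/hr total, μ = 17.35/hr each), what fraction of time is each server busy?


ρ = λ/(cμ) = 47.38/(6·17.35) = 47.38/104.10 = 0.4551

Final: 0.4551


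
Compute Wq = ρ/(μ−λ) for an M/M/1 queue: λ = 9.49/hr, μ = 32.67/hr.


ρ = 9.49/32.67 = 0.2905
Wq = ρ/(μ−λ) = 0.2905/(32.67 − 9.49) = 0.2905/23.18 = 0.01253 hr

Final: 0.01253 hr


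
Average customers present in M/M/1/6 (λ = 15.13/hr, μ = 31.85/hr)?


ρ = 15.13/31.85 = 0.4750
L = ρ[1 − (K+1)ρ^K + Kρ^(K+1)] / [(1−ρ)(1−ρ^(K+1))]
Numerator: 0.4750·(1 − 7·0.011492 + 6·0.005459) = 0.452386
Denominator: (0.5250)·(0.994541) = 0.522095
L = 0.452386/0.522095 = 0.8665

Final: 0.8665


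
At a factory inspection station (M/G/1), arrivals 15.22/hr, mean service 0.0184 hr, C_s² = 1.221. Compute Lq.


ρ = λ·E[S] = 15.22·0.0184 = 0.2800
Lq = ρ²(1+C_s²)/(2(1−ρ)) = 0.07843·(1+1.221)/(2·0.7200)
= 0.07843·2.2210/1.4399 = 0.12097

Final: 0.12097


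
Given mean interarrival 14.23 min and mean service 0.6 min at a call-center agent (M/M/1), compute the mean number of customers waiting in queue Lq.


λ = 60/14.23 = 4.2164 /hr
μ = 60/0.6 = 100.0000 /hr
ρ = λ/μ = 4.2164/100.0000 = 0.04216
Lq = ρ²/(1−ρ) = 0.001778/0.9578 = 0.001856

Final: 0.001856


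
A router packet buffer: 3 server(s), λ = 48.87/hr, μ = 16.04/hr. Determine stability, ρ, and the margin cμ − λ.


Total capacity cμ = 3·16.04 = 48.12/hr
ρ = λ/(cμ) = 48.87/48.12 = 1.0156
Stable ⇔ ρ < 1: NO
Spare capacity = cμ − λ = 48.12 − 48.87 = -0.75/hr

Final: ρ = 1.0156; unstable; margin = -0.75/hr


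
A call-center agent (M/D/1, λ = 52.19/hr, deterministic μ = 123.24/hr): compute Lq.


ρ = 52.19/123.24 = 0.4235
M/D/1: Lq = ρ²/(2(1−ρ)) = 0.1793/(2·0.5765) = 0.15554

Final: 0.15554


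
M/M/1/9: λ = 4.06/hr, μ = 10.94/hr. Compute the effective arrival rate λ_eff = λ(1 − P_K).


ρ = 0.3711; P_K = (1−ρ)ρ^9/(1−ρ^10) = 0.00008398
λ_eff = λ(1 − P_K) = 4.06·(1 − 0.00008398) = 4.06·0.999916 = 4.0597 /hr

Final: 4.0597 /hr


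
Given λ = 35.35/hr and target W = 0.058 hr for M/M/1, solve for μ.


W = 1/(μ−λ) ⇒ μ − λ = 1/W = 1/0.058 = 17.2414
μ = λ + 1/W = 35.35 + 17.2414 = 52.5914 per hr

Final: 52.5914 /hr


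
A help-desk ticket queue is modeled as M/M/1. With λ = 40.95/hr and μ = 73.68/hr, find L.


ρ = λ/μ = 40.95/73.68 = 0.5558
L = ρ/(1−ρ) = 0.5558/(1 − 0.5558) = 0.5558/0.4442 = 1.2511

Final: 1.2511


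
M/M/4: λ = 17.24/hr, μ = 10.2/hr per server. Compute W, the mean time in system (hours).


a = 1.6902; ρ = 0.4225; P₀ = 0.181416
Lq = P₀·a^c·ρ/(c!(1−ρ)²) = 0.07817
Wq = Lq/λ = 0.07817/17.24 = 0.004534 hr
W = Wq + 1/μ = 0.004534 + 0.09804 = 0.10257 hr

Final: 0.10257 hr


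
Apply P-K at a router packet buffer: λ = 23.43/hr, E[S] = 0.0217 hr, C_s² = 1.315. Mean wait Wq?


ρ = λ·E[S] = 23.43·0.0217 = 0.5084
E[S²] = E[S]²(1+C_s²) = 0.0217²·(1+1.315) = 0.001090
Wq = λ·E[S²]/(2(1−ρ)) = 23.43·0.001090/(2·0.4916) = 0.02598 hr

Final: 0.02598 hr


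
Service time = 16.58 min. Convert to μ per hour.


μ = 1/(service time) in consistent units.
1 hour = 60 min, so μ = 60/16.58 = 3.6188 per hour

Final: 3.6188 /hr


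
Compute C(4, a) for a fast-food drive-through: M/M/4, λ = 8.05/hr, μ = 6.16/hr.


a = λ/μ = 1.3068; ρ = a/4 = 0.3267
P₀ = 0.269313 (from M/M/c formula)
C(c,a) = [a^c/(c!(1−ρ))]·P₀ = [2.91649/(24·0.6733)]·0.269313
= 0.18049·0.269313 = 0.048607

Final: 0.048607


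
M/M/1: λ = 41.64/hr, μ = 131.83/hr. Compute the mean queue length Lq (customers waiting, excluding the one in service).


ρ = 41.64/131.83 = 0.3159
Lq = ρ²/(1−ρ) = 0.09977/0.6841 = 0.1458

Final: 0.1458


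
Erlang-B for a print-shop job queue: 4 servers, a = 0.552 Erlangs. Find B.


B(c,a) = (a^c/c!) / Σ_{k=0}^{c} a^k/k!
a^4/4! = 0.003869
Σ terms (k=0..4): 1.00000 + 0.55200 + 0.15235 + 0.02803 + 0.003869 = 1.736253
B = 0.003869/1.736253 = 0.002228

Final: 0.002228


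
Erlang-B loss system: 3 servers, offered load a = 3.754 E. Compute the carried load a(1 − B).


B(3,3.754) = 0.427657 (Erlang-B)
Carried load = a(1 − B) = 3.754·(1 − 0.427657) = 3.754·0.572343 = 2.1486 E

Final: 2.1486 Erlangs


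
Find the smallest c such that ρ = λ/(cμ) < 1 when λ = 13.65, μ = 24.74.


Stability requires cμ > λ ⇔ c > λ/μ.
λ/μ = 13.65/24.74 = 0.5517
Minimum integer c = ⌊0.5517⌋ + 1 = 1
Check: 1·24.74 = 24.74 > 13.65, while 0·24.74 = 0.00 ≤ 13.65

Final: 1 servers


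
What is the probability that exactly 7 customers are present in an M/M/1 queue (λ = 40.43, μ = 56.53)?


ρ = 40.43/56.53 = 0.7152
P_n = (1−ρ)·ρ^n = (1 − 0.7152)·0.7152^7 = 0.2848·0.095714 = 0.027260

Final: 0.027260


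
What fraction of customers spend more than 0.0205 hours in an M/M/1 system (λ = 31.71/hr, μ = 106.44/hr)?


W ~ Exponential(μ−λ) for M/M/1.
μ − λ = 106.44 − 31.71 = 74.7300
P(W > t) = e^{−(μ−λ)t} = e^{−1.5320} = 0.216111

Final: 0.216111


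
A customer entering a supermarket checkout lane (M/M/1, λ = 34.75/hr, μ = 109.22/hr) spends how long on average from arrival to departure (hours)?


W = 1/(μ−λ) = 1/(109.22 − 34.75) = 1/74.47 = 0.01343 hr

Final: 0.01343 hr


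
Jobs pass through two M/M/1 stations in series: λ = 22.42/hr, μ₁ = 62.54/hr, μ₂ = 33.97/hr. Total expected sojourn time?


Each node sees arrival rate λ = 22.42/hr (tandem ⇒ throughput preserved).
W₁ = 1/(μ₁−λ) = 1/(62.54−22.42) = 0.02493 hr
W₂ = 1/(μ₂−λ) = 1/(33.97−22.42) = 0.08658 hr
W_total = W₁ + W₂ = 0.02493 + 0.08658 = 0.11151 hr

Final: 0.11151 hr


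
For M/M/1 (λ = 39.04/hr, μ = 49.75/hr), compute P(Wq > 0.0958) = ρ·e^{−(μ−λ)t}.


ρ = 39.04/49.75 = 0.7847
P(Wq > t) = ρ·e^{−(μ−λ)t} = 0.7847·e^{−1.0260}
= 0.7847·0.358431 = 0.281270

Final: 0.281270


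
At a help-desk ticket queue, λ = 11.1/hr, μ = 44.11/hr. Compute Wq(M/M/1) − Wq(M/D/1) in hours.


ρ = 11.1/44.11 = 0.2516
Wq(M/M/1) = ρ/(μ−λ) = 0.2516/33.01 = 0.007623 hr
Wq(M/D/1) = ρ/(2(μ−λ)) = 0.003812 hr
Savings = 0.007623 − 0.003812 = 0.003812 hr

Final: 0.003812 hr


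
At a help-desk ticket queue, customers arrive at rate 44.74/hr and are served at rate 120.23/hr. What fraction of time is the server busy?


ρ = λ/μ = 44.74/120.23 = 0.3721

Final: 0.3721


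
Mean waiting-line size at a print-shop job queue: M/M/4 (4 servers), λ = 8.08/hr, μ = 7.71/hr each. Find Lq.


a = λ/μ = 1.0480; ρ = a/4 = 0.2620
P₀ = 0.350010
Lq = P₀·a^c·ρ / (c!·(1−ρ)²) = 0.350010·1.20622·0.2620/(24·0.54465)
= 0.008462

Final: 0.008462


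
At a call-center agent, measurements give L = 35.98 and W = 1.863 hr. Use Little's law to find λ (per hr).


λ = L/W = 35.98/1.863 = 19.3129 /hr

Final: 19.3129 /hr


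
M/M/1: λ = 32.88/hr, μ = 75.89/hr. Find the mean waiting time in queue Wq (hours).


ρ = 32.88/75.89 = 0.4333
Wq = ρ/(μ−λ) = 0.4333/(75.89 − 32.88) = 0.4333/43.01 = 0.01007 hr

Final: 0.01007 hr


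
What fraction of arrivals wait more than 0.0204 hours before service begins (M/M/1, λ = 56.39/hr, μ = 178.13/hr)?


ρ = 56.39/178.13 = 0.3166
P(Wq > t) = ρ·e^{−(μ−λ)t} = 0.3166·e^{−2.4835}
= 0.3166·0.083451 = 0.026418

Final: 0.026418


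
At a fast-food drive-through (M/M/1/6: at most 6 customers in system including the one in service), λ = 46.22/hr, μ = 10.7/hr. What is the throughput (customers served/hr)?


ρ = 4.3196; P_K = (1−ρ)ρ^6/(1−ρ^7) = 0.768526
λ_eff = λ(1 − P_K) = 46.22·(1 − 0.768526) = 46.22·0.231474 = 10.6987 /hr

Final: 10.6987 /hr


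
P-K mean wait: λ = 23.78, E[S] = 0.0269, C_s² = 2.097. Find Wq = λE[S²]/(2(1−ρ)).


ρ = λ·E[S] = 23.78·0.0269 = 0.6397
E[S²] = E[S]²(1+C_s²) = 0.0269²·(1+2.097) = 0.002241
Wq = λ·E[S²]/(2(1−ρ)) = 23.78·0.002241/(2·0.3603) = 0.07395 hr

Final: 0.07395 hr


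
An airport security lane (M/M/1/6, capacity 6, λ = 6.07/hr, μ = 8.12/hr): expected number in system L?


ρ = 6.07/8.12 = 0.7475
L = ρ[1 − (K+1)ρ^K + Kρ^(K+1)] / [(1−ρ)(1−ρ^(K+1))]
Numerator: 0.7475·(1 − 7·0.174500 + 6·0.130445) = 0.419496
Denominator: (0.2525)·(0.869555) = 0.219530
L = 0.419496/0.219530 = 1.9109

Final: 1.9109


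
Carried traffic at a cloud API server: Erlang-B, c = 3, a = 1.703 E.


B(3,1.703) = 0.165420 (Erlang-B)
Carried load = a(1 − B) = 1.703·(1 − 0.165420) = 1.703·0.834580 = 1.4213 E

Final: 1.4213 Erlangs


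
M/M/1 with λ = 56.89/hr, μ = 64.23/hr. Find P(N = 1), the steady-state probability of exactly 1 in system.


ρ = 56.89/64.23 = 0.8857
P_n = (1−ρ)·ρ^n = (1 − 0.8857)·0.8857^1 = 0.1143·0.885723 = 0.101218

Final: 0.101218


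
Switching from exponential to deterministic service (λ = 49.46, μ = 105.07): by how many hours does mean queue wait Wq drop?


ρ = 49.46/105.07 = 0.4707
Wq(M/M/1) = ρ/(μ−λ) = 0.4707/55.61 = 0.008465 hr
Wq(M/D/1) = ρ/(2(μ−λ)) = 0.004232 hr
Savings = 0.008465 − 0.004232 = 0.004232 hr

Final: 0.004232 hr


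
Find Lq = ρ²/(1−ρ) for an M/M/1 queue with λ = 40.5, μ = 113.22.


ρ = 40.5/113.22 = 0.3577
Lq = ρ²/(1−ρ) = 0.1280/0.6423 = 0.1992

Final: 0.1992


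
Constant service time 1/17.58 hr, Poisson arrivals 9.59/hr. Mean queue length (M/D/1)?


ρ = 9.59/17.58 = 0.5455
M/D/1: Lq = ρ²/(2(1−ρ)) = 0.2976/(2·0.4545) = 0.32737

Final: 0.32737


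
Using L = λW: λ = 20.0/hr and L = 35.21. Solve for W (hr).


W = L/λ = 35.21/20.0 = 1.7605 hr

Final: 1.7605 hr


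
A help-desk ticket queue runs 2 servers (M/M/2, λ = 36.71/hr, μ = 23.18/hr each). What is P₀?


a = λ/μ = 36.71/23.18 = 1.5837; ρ = a/c = 0.7918
Σ_{k=0}^{1} a^k/k! (terms k=0..1) = 1.00000 + 1.58369 = 2.58369
Tail: a^2/(2!(1−ρ)) = 2.50808/(2·0.2082) = 6.02460
P₀ = 1/(2.58369 + 6.02460) = 1/8.60829 = 0.116167

Final: 0.116167


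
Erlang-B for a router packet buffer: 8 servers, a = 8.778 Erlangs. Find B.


B(c,a) = (a^c/c!) / Σ_{k=0}^{c} a^k/k!
a^8/8! = 874.267006
Σ terms (k=0..8): 1.00000 + 8.77800 + 38.52664 + 112.72895 + 247.38369 + 434.30681 + 635.39086 + 796.78014 + 874.26701 = 3149.162096
B = 874.267006/3149.162096 = 0.277619

Final: 0.277619


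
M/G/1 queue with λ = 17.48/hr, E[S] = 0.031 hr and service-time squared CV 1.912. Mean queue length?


ρ = λ·E[S] = 17.48·0.031 = 0.5419
Lq = ρ²(1+C_s²)/(2(1−ρ)) = 0.2936·(1+1.912)/(2·0.4581)
= 0.2936·2.9120/0.9162 = 0.93323

Final: 0.93323


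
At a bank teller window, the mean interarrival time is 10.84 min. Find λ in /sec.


λ = 1/(interarrival time) in consistent units.
1 second = 0.0166667 min, so λ = 0.0166667/10.84 = 0.001538 per second

Final: 0.001538 /sec


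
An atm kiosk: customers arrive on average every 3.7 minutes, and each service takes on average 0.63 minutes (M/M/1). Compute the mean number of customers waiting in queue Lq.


λ = 60/3.7 = 16.2162 /hr
μ = 60/0.63 = 95.2381 /hr
ρ = λ/μ = 16.2162/95.2381 = 0.1703
Lq = ρ²/(1−ρ) = 0.02899/0.8297 = 0.03494

Final: 0.03494


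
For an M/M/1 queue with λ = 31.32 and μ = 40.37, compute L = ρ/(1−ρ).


ρ = λ/μ = 31.32/40.37 = 0.7758
L = ρ/(1−ρ) = 0.7758/(1 − 0.7758) = 0.7758/0.2242 = 3.4608

Final: 3.4608


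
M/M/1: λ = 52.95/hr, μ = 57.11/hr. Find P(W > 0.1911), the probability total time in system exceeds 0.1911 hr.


W ~ Exponential(μ−λ) for M/M/1.
μ − λ = 57.11 − 52.95 = 4.1600
P(W > t) = e^{−(μ−λ)t} = e^{−0.7950} = 0.451592

Final: 0.451592


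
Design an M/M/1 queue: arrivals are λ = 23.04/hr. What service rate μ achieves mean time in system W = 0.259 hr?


W = 1/(μ−λ) ⇒ μ − λ = 1/W = 1/0.259 = 3.8610
μ = λ + 1/W = 23.04 + 3.8610 = 26.9010 per hr

Final: 26.9010 /hr


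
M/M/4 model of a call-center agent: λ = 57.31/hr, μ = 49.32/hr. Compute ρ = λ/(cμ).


ρ = λ/(cμ) = 57.31/(4·49.32) = 57.31/197.28 = 0.2905

Final: 0.2905


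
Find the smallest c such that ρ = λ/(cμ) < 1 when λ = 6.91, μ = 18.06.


Stability requires cμ > λ ⇔ c > λ/μ.
λ/μ = 6.91/18.06 = 0.3826
Minimum integer c = ⌊0.3826⌋ + 1 = 1
Check: 1·18.06 = 18.06 > 6.91, while 0·18.06 = 0.00 ≤ 6.91

Final: 1 servers


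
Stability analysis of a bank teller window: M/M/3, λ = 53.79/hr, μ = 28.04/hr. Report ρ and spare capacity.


Total capacity cμ = 3·28.04 = 84.12/hr
ρ = λ/(cμ) = 53.79/84.12 = 0.6394
Stable ⇔ ρ < 1: YES
Spare capacity = cμ − λ = 84.12 − 53.79 = 30.33/hr

Final: ρ = 0.6394; stable; margin = 30.33/hr


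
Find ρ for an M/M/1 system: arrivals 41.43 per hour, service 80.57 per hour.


ρ = λ/μ = 41.43/80.57 = 0.5142

Final: 0.5142


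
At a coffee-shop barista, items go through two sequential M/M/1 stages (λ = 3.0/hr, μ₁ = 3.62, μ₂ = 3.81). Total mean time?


Each node sees arrival rate λ = 3.0/hr (tandem ⇒ throughput preserved).
W₁ = 1/(μ₁−λ) = 1/(3.62−3.0) = 1.61290 hr
W₂ = 1/(μ₂−λ) = 1/(3.81−3.0) = 1.23457 hr
W_total = W₁ + W₂ = 1.61290 + 1.23457 = 2.84747 hr

Final: 2.84747 hr


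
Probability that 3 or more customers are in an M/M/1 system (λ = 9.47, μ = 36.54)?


ρ = 9.47/36.54 = 0.2592
P(N ≥ n) = ρ^n = 0.2592^3 = 0.017408

Final: 0.017408


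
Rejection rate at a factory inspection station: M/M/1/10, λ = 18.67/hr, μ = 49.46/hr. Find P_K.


ρ = λ/μ = 18.67/49.46 = 0.3775
P_K = (1−ρ)ρ^K/(1−ρ^(K+1)) = (0.6225·0.00005874)/(1 − 0.00002217)
= 0.00003656/0.999978 = 0.00003657

Final: 0.00003657


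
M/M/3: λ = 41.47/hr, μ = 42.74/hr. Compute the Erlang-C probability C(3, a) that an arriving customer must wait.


a = λ/μ = 0.9703; ρ = a/3 = 0.3234
P₀ = 0.375088 (from M/M/c formula)
C(c,a) = [a^c/(c!(1−ρ))]·P₀ = [0.91348/(6·0.6766)]·0.375088
= 0.22503·0.375088 = 0.084405

Final: 0.084405


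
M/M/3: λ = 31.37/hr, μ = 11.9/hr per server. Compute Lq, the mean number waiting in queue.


a = λ/μ = 2.6361; ρ = a/3 = 0.8787
P₀ = 0.030976
Lq = P₀·a^c·ρ / (c!·(1−ρ)²) = 0.030976·18.31904·0.8787/(6·0.01471)
= 5.64907

Final: 5.64907


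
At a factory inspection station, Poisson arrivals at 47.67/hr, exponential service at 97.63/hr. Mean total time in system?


W = 1/(μ−λ) = 1/(97.63 − 47.67) = 1/49.96 = 0.02002 hr

Final: 0.02002 hr


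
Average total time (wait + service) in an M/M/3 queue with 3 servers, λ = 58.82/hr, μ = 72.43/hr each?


a = 0.8121; ρ = 0.2707; P₀ = 0.441650
Lq = P₀·a^c·ρ/(c!(1−ρ)²) = 0.02006
Wq = Lq/λ = 0.02006/58.82 = 0.0003411 hr
W = Wq + 1/μ = 0.0003411 + 0.01381 = 0.01415 hr

Final: 0.01415 hr


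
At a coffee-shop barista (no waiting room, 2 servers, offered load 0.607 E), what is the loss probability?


B(c,a) = (a^c/c!) / Σ_{k=0}^{c} a^k/k!
a^2/2! = 0.184224
Σ terms (k=0..2): 1.00000 + 0.60700 + 0.18422 = 1.791224
B = 0.184224/1.791224 = 0.102848

Final: 0.102848


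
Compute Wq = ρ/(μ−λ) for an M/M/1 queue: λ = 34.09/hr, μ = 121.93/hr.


ρ = 34.09/121.93 = 0.2796
Wq = ρ/(μ−λ) = 0.2796/(121.93 − 34.09) = 0.2796/87.84 = 0.003183 hr

Final: 0.003183 hr


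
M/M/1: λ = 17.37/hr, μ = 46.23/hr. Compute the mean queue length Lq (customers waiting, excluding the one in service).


ρ = 17.37/46.23 = 0.3757
Lq = ρ²/(1−ρ) = 0.1412/0.6243 = 0.2261

Final: 0.2261


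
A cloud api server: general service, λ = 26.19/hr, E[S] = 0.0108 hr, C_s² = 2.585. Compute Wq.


ρ = λ·E[S] = 26.19·0.0108 = 0.2829
E[S²] = E[S]²(1+C_s²) = 0.0108²·(1+2.585) = 0.0004182
Wq = λ·E[S²]/(2(1−ρ)) = 26.19·0.0004182/(2·0.7171) = 0.007635 hr

Final: 0.007635 hr


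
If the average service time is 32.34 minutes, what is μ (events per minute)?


μ = 1/(service time) in consistent units.
1 minute = 1 min, so μ = 1/32.34 = 0.03092 per minute

Final: 0.03092 /min


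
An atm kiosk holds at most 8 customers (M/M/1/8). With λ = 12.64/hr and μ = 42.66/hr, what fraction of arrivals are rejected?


ρ = λ/μ = 12.64/42.66 = 0.2963
P_K = (1−ρ)ρ^K/(1−ρ^(K+1)) = (0.7037·0.00005940)/(1 − 0.00001760)
= 0.00004180/0.999982 = 0.00004180

Final: 0.00004180


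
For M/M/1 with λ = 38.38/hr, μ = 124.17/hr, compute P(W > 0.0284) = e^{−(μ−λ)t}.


W ~ Exponential(μ−λ) for M/M/1.
μ − λ = 124.17 − 38.38 = 85.7900
P(W > t) = e^{−(μ−λ)t} = e^{−2.4364} = 0.087472

Final: 0.087472


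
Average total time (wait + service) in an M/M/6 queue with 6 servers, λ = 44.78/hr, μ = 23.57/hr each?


a = 1.8999; ρ = 0.3166; P₀ = 0.149426
Lq = P₀·a^c·ρ/(c!(1−ρ)²) = 0.006618
Wq = Lq/λ = 0.006618/44.78 = 0.0001478 hr
W = Wq + 1/μ = 0.0001478 + 0.04243 = 0.04257 hr

Final: 0.04257 hr


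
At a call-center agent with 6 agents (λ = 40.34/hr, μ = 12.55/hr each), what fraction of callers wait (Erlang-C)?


a = λ/μ = 3.2143; ρ = a/6 = 0.5357
P₀ = 0.039181 (from M/M/c formula)
C(c,a) = [a^c/(c!(1−ρ))]·P₀ = [1102.94285/(720·0.4643)]·0.039181
= 3.29947·0.039181 = 0.129278

Final: 0.129278


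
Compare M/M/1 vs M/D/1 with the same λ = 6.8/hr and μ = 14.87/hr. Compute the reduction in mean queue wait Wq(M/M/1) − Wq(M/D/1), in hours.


ρ = 6.8/14.87 = 0.4573
Wq(M/M/1) = ρ/(μ−λ) = 0.4573/8.07 = 0.05667 hr
Wq(M/D/1) = ρ/(2(μ−λ)) = 0.02833 hr
Savings = 0.05667 − 0.02833 = 0.02833 hr

Final: 0.02833 hr


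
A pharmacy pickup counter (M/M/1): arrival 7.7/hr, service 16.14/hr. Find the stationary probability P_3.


ρ = 7.7/16.14 = 0.4771
P_n = (1−ρ)·ρ^n = (1 − 0.4771)·0.4771^3 = 0.5229·0.108583 = 0.056781

Final: 0.056781


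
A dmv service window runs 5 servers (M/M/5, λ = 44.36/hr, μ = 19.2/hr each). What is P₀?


a = λ/μ = 44.36/19.2 = 2.3104; ρ = a/c = 0.4621
Σ_{k=0}^{4} a^k/k! (terms k=0..4) = 1.00000 + 2.31042 + 2.66901 + 2.05551 + 1.18727 = 9.22221
Tail: a^5/(5!(1−ρ)) = 65.83420/(120·0.5379) = 1.01989
P₀ = 1/(9.22221 + 1.01989) = 1/10.24211 = 0.097636

Final: 0.097636


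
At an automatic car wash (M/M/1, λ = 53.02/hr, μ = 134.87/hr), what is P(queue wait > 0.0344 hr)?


ρ = 53.02/134.87 = 0.3931
P(Wq > t) = ρ·e^{−(μ−λ)t} = 0.3931·e^{−2.8156}
= 0.3931·0.059866 = 0.023535

Final: 0.023535


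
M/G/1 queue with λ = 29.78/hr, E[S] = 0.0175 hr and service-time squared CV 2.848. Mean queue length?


ρ = λ·E[S] = 29.78·0.0175 = 0.5212
Lq = ρ²(1+C_s²)/(2(1−ρ)) = 0.2716·(1+2.848)/(2·0.4788)
= 0.2716·3.8480/0.9577 = 1.09127

Final: 1.09127


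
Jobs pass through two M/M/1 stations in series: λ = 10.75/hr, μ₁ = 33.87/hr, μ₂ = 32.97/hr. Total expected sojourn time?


Each node sees arrival rate λ = 10.75/hr (tandem ⇒ throughput preserved).
W₁ = 1/(μ₁−λ) = 1/(33.87−10.75) = 0.04325 hr
W₂ = 1/(μ₂−λ) = 1/(32.97−10.75) = 0.04500 hr
W_total = W₁ + W₂ = 0.04325 + 0.04500 = 0.08826 hr

Final: 0.08826 hr


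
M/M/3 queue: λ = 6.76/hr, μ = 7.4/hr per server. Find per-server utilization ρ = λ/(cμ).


ρ = λ/(cμ) = 6.76/(3·7.4) = 6.76/22.20 = 0.3045

Final: 0.3045


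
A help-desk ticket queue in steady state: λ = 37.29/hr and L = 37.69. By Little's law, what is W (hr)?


W = L/λ = 37.69/37.29 = 1.0107 hr

Final: 1.0107 hr


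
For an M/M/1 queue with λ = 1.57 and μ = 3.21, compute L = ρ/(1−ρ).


ρ = λ/μ = 1.57/3.21 = 0.4891
L = ρ/(1−ρ) = 0.4891/(1 − 0.4891) = 0.4891/0.5109 = 0.9573

Final: 0.9573


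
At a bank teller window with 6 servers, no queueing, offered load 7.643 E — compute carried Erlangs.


B(6,7.643) = 0.369810 (Erlang-B)
Carried load = a(1 − B) = 7.643·(1 − 0.369810) = 7.643·0.630190 = 4.8165 E

Final: 4.8165 Erlangs


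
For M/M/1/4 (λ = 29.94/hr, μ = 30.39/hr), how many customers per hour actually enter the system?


ρ = 0.9852; P_K = (1−ρ)ρ^4/(1−ρ^5) = 0.194078
λ_eff = λ(1 − P_K) = 29.94·(1 − 0.194078) = 29.94·0.805922 = 24.1293 /hr

Final: 24.1293 /hr


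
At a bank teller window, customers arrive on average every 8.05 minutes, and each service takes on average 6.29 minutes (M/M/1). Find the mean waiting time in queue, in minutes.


λ = 60/8.05 = 7.4534 /hr
μ = 60/6.29 = 9.5390 /hr
ρ = λ/μ = 7.4534/9.5390 = 0.7814
Wq = ρ/(μ−λ) = 0.7814/(9.5390−7.4534) = 0.37466 hr
In minutes: 0.37466·60 = 22.480 min

Final: 22.480 min


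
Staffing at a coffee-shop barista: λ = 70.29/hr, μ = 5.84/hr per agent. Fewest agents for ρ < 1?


Stability requires cμ > λ ⇔ c > λ/μ.
λ/μ = 70.29/5.84 = 12.0360
Minimum integer c = ⌊12.0360⌋ + 1 = 13
Check: 13·5.84 = 75.92 > 70.29, while 12·5.84 = 70.08 ≤ 70.29

Final: 13 servers


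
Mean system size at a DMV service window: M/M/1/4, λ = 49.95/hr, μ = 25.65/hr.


ρ = 49.95/25.65 = 1.9474
L = ρ[1 − (K+1)ρ^K + Kρ^(K+1)] / [(1−ρ)(1−ρ^(K+1))]
Numerator: 1.9474·(1 − 5·14.381113 + 4·28.005325) = 80.067485
Denominator: (-0.9474)·(-27.005325) = 25.583992
L = 80.067485/25.583992 = 3.1296

Final: 3.1296


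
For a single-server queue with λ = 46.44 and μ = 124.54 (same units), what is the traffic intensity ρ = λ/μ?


ρ = λ/μ = 46.44/124.54 = 0.3729

Final: 0.3729


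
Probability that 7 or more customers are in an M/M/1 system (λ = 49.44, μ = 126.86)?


ρ = 49.44/126.86 = 0.3897
P(N ≥ n) = ρ^n = 0.3897^7 = 0.001365

Final: 0.001365


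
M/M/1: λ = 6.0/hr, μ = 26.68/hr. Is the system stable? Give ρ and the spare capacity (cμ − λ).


Total capacity cμ = 1·26.68 = 26.68/hr
ρ = λ/(cμ) = 6.0/26.68 = 0.2249
Stable ⇔ ρ < 1: YES
Spare capacity = cμ − λ = 26.68 − 6.0 = 20.68/hr

Final: ρ = 0.2249; stable; margin = 20.68/hr


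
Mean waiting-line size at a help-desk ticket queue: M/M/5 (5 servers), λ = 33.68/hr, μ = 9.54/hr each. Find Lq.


a = λ/μ = 3.5304; ρ = a/5 = 0.7061
P₀ = 0.024927
Lq = P₀·a^c·ρ / (c!·(1−ρ)²) = 0.024927·548.42664·0.7061/(120·0.08639)
= 0.93110

Final: 0.93110


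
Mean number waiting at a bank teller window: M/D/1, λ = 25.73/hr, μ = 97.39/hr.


ρ = 25.73/97.39 = 0.2642
M/D/1: Lq = ρ²/(2(1−ρ)) = 0.06980/(2·0.7358) = 0.04743

Final: 0.04743


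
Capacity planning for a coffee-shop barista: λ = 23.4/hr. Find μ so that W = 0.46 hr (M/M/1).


W = 1/(μ−λ) ⇒ μ − λ = 1/W = 1/0.46 = 2.1739
μ = λ + 1/W = 23.4 + 2.1739 = 25.5739 per hr

Final: 25.5739 /hr


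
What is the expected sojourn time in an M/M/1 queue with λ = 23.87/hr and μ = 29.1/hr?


W = 1/(μ−λ) = 1/(29.1 − 23.87) = 1/5.23 = 0.1912 hr

Final: 0.1912 hr


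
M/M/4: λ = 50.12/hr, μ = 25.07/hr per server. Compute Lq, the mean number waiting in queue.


a = λ/μ = 1.9992; ρ = a/4 = 0.4998
P₀ = 0.130548
Lq = P₀·a^c·ρ / (c!·(1−ρ)²) = 0.130548·15.97449·0.4998/(24·0.25020)
= 0.17358

Final: 0.17358


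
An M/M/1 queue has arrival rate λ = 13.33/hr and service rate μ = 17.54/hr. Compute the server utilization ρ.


ρ = λ/μ = 13.33/17.54 = 0.7600

Final: 0.7600


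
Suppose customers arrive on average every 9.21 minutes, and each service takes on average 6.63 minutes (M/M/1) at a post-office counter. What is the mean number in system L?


λ = 60/9.21 = 6.5147 /hr
μ = 60/6.63 = 9.0498 /hr
ρ = λ/μ = 6.5147/9.0498 = 0.7199
L = ρ/(1−ρ) = 0.7199/0.2801 = 2.5698

Final: 2.5698
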